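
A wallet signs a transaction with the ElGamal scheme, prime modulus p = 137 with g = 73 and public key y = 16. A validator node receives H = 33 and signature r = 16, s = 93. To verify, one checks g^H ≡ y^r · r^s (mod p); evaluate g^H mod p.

73^2 = 5329 ≡ 123
73^4 ≡ 123^2 = 15129 ≡ 59
73^8 ≡ 59^2 = 3481 ≡ 56
73^16 ≡ 56^2 = 3136 ≡ 122
73^32 ≡ 122^2 = 14884 ≡ 88
33 = 32 + 1, so 73^33 ≡ 88·73 ≡ 122 (mod 137)

122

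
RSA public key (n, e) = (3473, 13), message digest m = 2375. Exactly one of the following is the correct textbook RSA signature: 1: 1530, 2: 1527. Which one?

Candidate 1: 1530^13 mod 3473 = 2375
  → matches m = 2375
Candidate 2: 1527^13 mod 3473 = 541

1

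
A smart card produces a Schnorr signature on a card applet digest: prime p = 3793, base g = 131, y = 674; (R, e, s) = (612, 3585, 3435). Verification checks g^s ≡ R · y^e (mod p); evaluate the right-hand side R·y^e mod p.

2812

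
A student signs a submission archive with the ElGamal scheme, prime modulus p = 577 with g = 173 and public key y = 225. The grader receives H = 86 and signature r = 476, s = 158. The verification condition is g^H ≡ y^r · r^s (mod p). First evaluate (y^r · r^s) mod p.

23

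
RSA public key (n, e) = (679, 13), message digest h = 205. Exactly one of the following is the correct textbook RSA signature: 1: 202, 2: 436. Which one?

2

Candidate 1: 202^2 = 40804 ≡ 64; 202^4 ≡ 64^2 = 4096 ≡ 22; 202^8 ≡ 22^2 = 484; 13 = 8 + 4 + 1, so 202^13 ≡ 484·22·202 ≡ 503 (mod 679)
Candidate 2: 436^2 = 190096 ≡ 655; 436^4 ≡ 655^2 = 429025 ≡ 576; 436^8 ≡ 576^2 = 331776 ≡ 424; 13 = 8 + 4 + 1, so 436^13 ≡ 424·576·436 ≡ 205 (mod 679)
  → matches h = 205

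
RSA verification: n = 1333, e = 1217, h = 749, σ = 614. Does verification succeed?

passes

Squares mod 1333: σ^1≡614, σ^2≡1090, σ^4≡397, σ^8≡315, σ^16≡583, σ^32≡1307, σ^64≡676, σ^128≡1090, σ^256≡397, σ^512≡315, σ^1024≡583
1217 = 1024 + 128 + 64 + 1, so σ^1217 ≡ 583·1090·676·614 ≡ 749 (mod 1333)
Since 749 equals the digest 749, verification succeeds.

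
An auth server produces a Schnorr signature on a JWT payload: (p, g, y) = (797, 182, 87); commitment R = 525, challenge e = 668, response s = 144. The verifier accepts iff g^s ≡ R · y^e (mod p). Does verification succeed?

g^s mod p:
Squares mod 797: 182^1≡182, 182^2≡447, 182^4≡559, 182^8≡57, 182^16≡61, 182^32≡533, 182^64≡357, 182^128≡726
144 = 128 + 16, so 182^144 ≡ 726·61 ≡ 451 (mod 797)
R · y^e mod p:
Squares mod 797: 87^1≡87, 87^2≡396, 87^4≡604, 87^8≡587, 87^16≡265, 87^32≡89, 87^64≡748, 87^128≡10, 87^256≡100, 87^512≡436
668 = 512 + 128 + 16 + 8 + 4, so 87^668 ≡ 436·10·265·587·604 ≡ 558 (mod 797)
525·558 = 292950 ≡ 451 (mod 797)
451 ≡ 451 (mod 797); signature holds.

passes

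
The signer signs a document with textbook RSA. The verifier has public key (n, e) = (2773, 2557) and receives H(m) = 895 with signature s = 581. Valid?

yes

Squares mod 2773: s^1≡581, s^2≡2028, s^4≡425, s^8≡380, s^16≡204, s^32≡21, s^64≡441, s^128≡371, s^256≡1764, s^512≡390, s^1024≡2358, s^2048≡299
2557 = 2048 + 256 + 128 + 64 + 32 + 16 + 8 + 4 + 1, so s^2557 ≡ 299·1764·371·441·21·204·380·425·581 ≡ 895 (mod 2773)
s^2557 mod 2773 = 895 matches H(m).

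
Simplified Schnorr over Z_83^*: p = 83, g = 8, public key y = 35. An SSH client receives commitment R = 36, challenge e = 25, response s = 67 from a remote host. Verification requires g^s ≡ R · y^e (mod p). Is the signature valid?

valid

g^s mod p:
8^2 = 64
8^4 ≡ 64^2 = 4096 ≡ 29
8^8 ≡ 29^2 = 841 ≡ 11
8^16 ≡ 11^2 = 121 ≡ 38
8^32 ≡ 38^2 = 1444 ≡ 33
8^64 ≡ 33^2 = 1089 ≡ 10
67 = 64 + 2 + 1, so 8^67 ≡ 10·64·8 ≡ 57 (mod 83)
R · y^e mod p:
35^2 = 1225 ≡ 63
35^4 ≡ 63^2 = 3969 ≡ 68
35^8 ≡ 68^2 = 4624 ≡ 59
35^16 ≡ 59^2 = 3481 ≡ 78
25 = 16 + 8 + 1, so 35^25 ≡ 78·59·35 ≡ 50 (mod 83)
36·50 = 1800 ≡ 57 (mod 83)
57 ≡ 57 (mod 83); signature holds.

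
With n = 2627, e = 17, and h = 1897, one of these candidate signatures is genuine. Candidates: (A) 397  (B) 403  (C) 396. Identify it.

C

Candidate A: Squares mod 2627: 397^1≡397, 397^2≡2616, 397^4≡121, 397^8≡1506, 397^16≡935; 17 = 16 + 1, so 397^17 ≡ 935·397 ≡ 788 (mod 2627)
Candidate B: Squares mod 2627: 403^1≡403, 403^2≡2162, 403^4≡811, 403^8≡971, 403^16≡2375; 17 = 16 + 1, so 403^17 ≡ 2375·403 ≡ 897 (mod 2627)
Candidate C: Squares mod 2627: 396^1≡396, 396^2≡1823, 396^4≡174, 396^8≡1379, 396^16≡2320; 17 = 16 + 1, so 396^17 ≡ 2320·396 ≡ 1897 (mod 2627)
  → matches h = 1897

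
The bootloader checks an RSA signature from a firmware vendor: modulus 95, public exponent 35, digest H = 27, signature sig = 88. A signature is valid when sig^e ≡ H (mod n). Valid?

yes

sig^2 ≡ 88^2 = 7744 ≡ 49
sig^4 ≡ 49^2 = 2401 ≡ 26
sig^8 ≡ 26^2 = 676 ≡ 11
sig^16 ≡ 11^2 = 121 ≡ 26
sig^32 ≡ 26^2 = 676 ≡ 11
35 = 32 + 2 + 1, so sig^35 ≡ 11·49·88 ≡ 27 (mod 95)
27 = H, so the signature checks out.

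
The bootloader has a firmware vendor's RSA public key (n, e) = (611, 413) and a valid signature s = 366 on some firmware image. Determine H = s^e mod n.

s^2 ≡ 366^2 = 133956 ≡ 147
s^4 ≡ 147^2 = 21609 ≡ 224
s^8 ≡ 224^2 = 50176 ≡ 74
s^16 ≡ 74^2 = 5476 ≡ 588
s^32 ≡ 588^2 = 345744 ≡ 529
s^64 ≡ 529^2 = 279841 ≡ 3
s^128 ≡ 3^2 = 9
s^256 ≡ 9^2 = 81
413 = 256 + 128 + 16 + 8 + 4 + 1, so s^413 ≡ 81·9·588·74·224·366 ≡ 578 (mod 611)

578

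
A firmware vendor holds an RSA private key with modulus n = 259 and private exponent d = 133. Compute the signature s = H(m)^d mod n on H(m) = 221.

221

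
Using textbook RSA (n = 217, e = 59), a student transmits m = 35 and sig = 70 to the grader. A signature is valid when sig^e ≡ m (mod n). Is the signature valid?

sig^59 mod 217 = 35
35 = m, so the signature checks out.

valid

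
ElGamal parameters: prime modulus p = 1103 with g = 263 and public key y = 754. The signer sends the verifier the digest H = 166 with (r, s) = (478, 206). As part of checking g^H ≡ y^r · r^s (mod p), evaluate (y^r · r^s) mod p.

516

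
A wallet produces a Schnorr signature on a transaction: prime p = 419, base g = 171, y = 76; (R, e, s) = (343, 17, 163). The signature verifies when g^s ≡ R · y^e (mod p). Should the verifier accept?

g^s mod p:
Squares mod 419: 171^1≡171, 171^2≡330, 171^4≡379, 171^8≡343, 171^16≡329, 171^32≡139, 171^64≡47, 171^128≡114
163 = 128 + 32 + 2 + 1, so 171^163 ≡ 114·139·330·171 ≡ 204 (mod 419)
R · y^e mod p:
Squares mod 419: 76^1≡76, 76^2≡329, 76^4≡139, 76^8≡47, 76^16≡114
17 = 16 + 1, so 76^17 ≡ 114·76 ≡ 284 (mod 419)
343·284 = 97412 ≡ 204 (mod 419)
204 ≡ 204 (mod 419); signature holds.

accept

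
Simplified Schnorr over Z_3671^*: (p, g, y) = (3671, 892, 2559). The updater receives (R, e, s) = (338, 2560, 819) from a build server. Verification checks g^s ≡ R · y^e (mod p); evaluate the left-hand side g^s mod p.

3087

892^2 = 795664 ≡ 2728
892^4 ≡ 2728^2 = 7441984 ≡ 867
892^8 ≡ 867^2 = 751689 ≡ 2805
892^16 ≡ 2805^2 = 7868025 ≡ 1072
892^32 ≡ 1072^2 = 1149184 ≡ 161
892^64 ≡ 161^2 = 25921 ≡ 224
892^128 ≡ 224^2 = 50176 ≡ 2453
892^256 ≡ 2453^2 = 6017209 ≡ 440
892^512 ≡ 440^2 = 193600 ≡ 2708
819 = 512 + 256 + 32 + 16 + 2 + 1, so 892^819 ≡ 2708·440·161·1072·2728·892 ≡ 3087 (mod 3671)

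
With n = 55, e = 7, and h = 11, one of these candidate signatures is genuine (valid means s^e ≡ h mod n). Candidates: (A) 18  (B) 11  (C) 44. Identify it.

Candidate A: Squares mod 55: 18^1≡18, 18^2≡49, 18^4≡36; 7 = 4 + 2 + 1, so 18^7 ≡ 36·49·18 ≡ 17 (mod 55)
Candidate B: Squares mod 55: 11^1≡11, 11^2≡11, 11^4≡11; 7 = 4 + 2 + 1, so 11^7 ≡ 11·11·11 ≡ 11 (mod 55)
  → matches h = 11
Candidate C: Squares mod 55: 44^1≡44, 44^2≡11, 44^4≡11; 7 = 4 + 2 + 1, so 44^7 ≡ 11·11·44 ≡ 44 (mod 55)

B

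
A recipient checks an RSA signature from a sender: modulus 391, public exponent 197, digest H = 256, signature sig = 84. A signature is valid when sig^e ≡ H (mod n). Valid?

no

sig^197 mod 391 = 135
The recovered value 135 does not match the digest 256.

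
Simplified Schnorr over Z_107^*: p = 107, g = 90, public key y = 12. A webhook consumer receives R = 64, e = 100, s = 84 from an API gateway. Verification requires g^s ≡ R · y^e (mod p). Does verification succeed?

passes

g^s mod p:
90^2 = 8100 ≡ 75
90^4 ≡ 75^2 = 5625 ≡ 61
90^8 ≡ 61^2 = 3721 ≡ 83
90^16 ≡ 83^2 = 6889 ≡ 41
90^32 ≡ 41^2 = 1681 ≡ 76
90^64 ≡ 76^2 = 5776 ≡ 105
84 = 64 + 16 + 4, so 90^84 ≡ 105·41·61 ≡ 27 (mod 107)
R · y^e mod p:
12^2 = 144 ≡ 37
12^4 ≡ 37^2 = 1369 ≡ 85
12^8 ≡ 85^2 = 7225 ≡ 56
12^16 ≡ 56^2 = 3136 ≡ 33
12^32 ≡ 33^2 = 1089 ≡ 19
12^64 ≡ 19^2 = 361 ≡ 40
100 = 64 + 32 + 4, so 12^100 ≡ 40·19·85 ≡ 79 (mod 107)
64·79 = 5056 ≡ 27 (mod 107)
27 ≡ 27 (mod 107); signature holds.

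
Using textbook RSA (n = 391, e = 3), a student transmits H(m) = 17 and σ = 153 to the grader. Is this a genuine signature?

genuine

Squares mod 391: σ^1≡153, σ^2≡340
3 = 2 + 1, so σ^3 ≡ 340·153 ≡ 17 (mod 391)
σ^3 mod 391 = 17 matches H(m).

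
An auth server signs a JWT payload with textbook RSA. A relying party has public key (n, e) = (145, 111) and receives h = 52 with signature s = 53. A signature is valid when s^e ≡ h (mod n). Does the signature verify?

s^2 ≡ 53^2 = 2809 ≡ 54
s^4 ≡ 54^2 = 2916 ≡ 16
s^8 ≡ 16^2 = 256 ≡ 111
s^16 ≡ 111^2 = 12321 ≡ 141
s^32 ≡ 141^2 = 19881 ≡ 16
s^64 ≡ 16^2 = 256 ≡ 111
111 = 64 + 32 + 8 + 4 + 2 + 1, so s^111 ≡ 111·16·111·16·54·53 ≡ 52 (mod 145)
52 = h, so the signature checks out.

verifies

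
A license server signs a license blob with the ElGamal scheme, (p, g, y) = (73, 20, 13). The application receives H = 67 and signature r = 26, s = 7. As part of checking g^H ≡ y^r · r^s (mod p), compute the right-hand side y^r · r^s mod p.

13

13^2 = 169 ≡ 23
13^4 ≡ 23^2 = 529 ≡ 18
13^8 ≡ 18^2 = 324 ≡ 32
13^16 ≡ 32^2 = 1024 ≡ 2
26 = 16 + 8 + 2, so 13^26 ≡ 2·32·23 ≡ 12 (mod 73)
26^2 = 676 ≡ 19
26^4 ≡ 19^2 = 361 ≡ 69
7 = 4 + 2 + 1, so 26^7 ≡ 69·19·26 ≡ 68 (mod 73)
y^r · r^s ≡ 12·68 = 816 ≡ 13 (mod 73)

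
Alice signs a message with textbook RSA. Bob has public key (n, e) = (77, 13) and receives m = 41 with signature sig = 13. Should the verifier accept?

Squares mod 77: sig^1≡13, sig^2≡15, sig^4≡71, sig^8≡36
13 = 8 + 4 + 1, so sig^13 ≡ 36·71·13 ≡ 41 (mod 77)
Since 41 equals the digest 41, verification succeeds.

accept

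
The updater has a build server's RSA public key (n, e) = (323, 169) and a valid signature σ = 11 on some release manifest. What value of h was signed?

σ^2 ≡ 11^2 = 121
σ^4 ≡ 121^2 = 14641 ≡ 106
σ^8 ≡ 106^2 = 11236 ≡ 254
σ^16 ≡ 254^2 = 64516 ≡ 239
σ^32 ≡ 239^2 = 57121 ≡ 273
σ^64 ≡ 273^2 = 74529 ≡ 239
σ^128 ≡ 239^2 = 57121 ≡ 273
169 = 128 + 32 + 8 + 1, so σ^169 ≡ 273·273·254·11 ≡ 125 (mod 323)

125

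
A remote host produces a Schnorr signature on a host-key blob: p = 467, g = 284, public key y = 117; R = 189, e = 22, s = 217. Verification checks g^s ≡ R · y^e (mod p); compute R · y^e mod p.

117^2 = 13689 ≡ 146
117^4 ≡ 146^2 = 21316 ≡ 301
117^8 ≡ 301^2 = 90601 ≡ 3
117^16 ≡ 3^2 = 9
22 = 16 + 4 + 2, so 117^22 ≡ 9·301·146 ≡ 432 (mod 467)
R · y^e ≡ 189·432 = 81648 ≡ 390 (mod 467)

390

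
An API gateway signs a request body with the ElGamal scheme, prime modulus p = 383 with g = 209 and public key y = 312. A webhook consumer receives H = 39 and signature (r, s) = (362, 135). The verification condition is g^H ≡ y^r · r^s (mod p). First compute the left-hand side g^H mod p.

135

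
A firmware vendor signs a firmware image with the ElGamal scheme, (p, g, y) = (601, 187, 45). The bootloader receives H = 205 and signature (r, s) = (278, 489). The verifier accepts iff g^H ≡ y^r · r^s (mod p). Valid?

Left side g^H mod p:
Squares mod 601: 187^1≡187, 187^2≡111, 187^4≡301, 187^8≡451, 187^16≡263, 187^32≡54, 187^64≡512, 187^128≡108
205 = 128 + 64 + 8 + 4 + 1, so 187^205 ≡ 108·512·451·301·187 ≡ 394 (mod 601)
Right side y^r · r^s mod p:
Squares mod 601: 45^1≡45, 45^2≡222, 45^4≡2, 45^8≡4, 45^16≡16, 45^32≡256, 45^64≡27, 45^128≡128, 45^256≡157
278 = 256 + 16 + 4 + 2, so 45^278 ≡ 157·16·2·222 ≡ 473 (mod 601)
Squares mod 601: 278^1≡278, 278^2≡356, 278^4≡526, 278^8≡216, 278^16≡379, 278^32≡2, 278^64≡4, 278^128≡16, 278^256≡256
489 = 256 + 128 + 64 + 32 + 8 + 1, so 278^489 ≡ 256·16·4·2·216·278 ≡ 500 (mod 601)
473·500 = 236500 ≡ 307 (mod 601)
394 ≠ 307, so verification fails.

no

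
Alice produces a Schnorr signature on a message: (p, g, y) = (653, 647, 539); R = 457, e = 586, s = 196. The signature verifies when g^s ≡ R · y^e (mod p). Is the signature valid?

g^s mod p:
647^2 = 418609 ≡ 36
647^4 ≡ 36^2 = 1296 ≡ 643
647^8 ≡ 643^2 = 413449 ≡ 100
647^16 ≡ 100^2 = 10000 ≡ 205
647^32 ≡ 205^2 = 42025 ≡ 233
647^64 ≡ 233^2 = 54289 ≡ 90
647^128 ≡ 90^2 = 8100 ≡ 264
196 = 128 + 64 + 4, so 647^196 ≡ 264·90·643 ≡ 92 (mod 653)
R · y^e mod p:
539^2 = 290521 ≡ 589
539^4 ≡ 589^2 = 346921 ≡ 178
539^8 ≡ 178^2 = 31684 ≡ 340
539^16 ≡ 340^2 = 115600 ≡ 19
539^32 ≡ 19^2 = 361
539^64 ≡ 361^2 = 130321 ≡ 374
539^128 ≡ 374^2 = 139876 ≡ 134
539^256 ≡ 134^2 = 17956 ≡ 325
539^512 ≡ 325^2 = 105625 ≡ 492
586 = 512 + 64 + 8 + 2, so 539^586 ≡ 492·374·340·589 ≡ 386 (mod 653)
457·386 = 176402 ≡ 92 (mod 653)
92 ≡ 92 (mod 653); signature holds.

valid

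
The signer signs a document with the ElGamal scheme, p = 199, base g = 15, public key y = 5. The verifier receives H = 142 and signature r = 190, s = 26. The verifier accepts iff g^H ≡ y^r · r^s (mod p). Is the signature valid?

valid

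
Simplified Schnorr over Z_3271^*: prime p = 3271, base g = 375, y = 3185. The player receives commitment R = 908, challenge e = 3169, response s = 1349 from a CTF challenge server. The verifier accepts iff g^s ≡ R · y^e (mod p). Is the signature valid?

invalid

g^s mod p:
375^2 = 140625 ≡ 3243
375^4 ≡ 3243^2 = 10517049 ≡ 784
375^8 ≡ 784^2 = 614656 ≡ 2979
375^16 ≡ 2979^2 = 8874441 ≡ 218
375^32 ≡ 218^2 = 47524 ≡ 1730
375^64 ≡ 1730^2 = 2992900 ≡ 3206
375^128 ≡ 3206^2 = 10278436 ≡ 954
375^256 ≡ 954^2 = 910116 ≡ 778
375^512 ≡ 778^2 = 605284 ≡ 149
375^1024 ≡ 149^2 = 22201 ≡ 2575
1349 = 1024 + 256 + 64 + 4 + 1, so 375^1349 ≡ 2575·778·3206·784·375 ≡ 1261 (mod 3271)
R · y^e mod p:
3185^2 = 10144225 ≡ 854
3185^4 ≡ 854^2 = 729316 ≡ 3154
3185^8 ≡ 3154^2 = 9947716 ≡ 605
3185^16 ≡ 605^2 = 366025 ≡ 2944
3185^32 ≡ 2944^2 = 8667136 ≡ 2257
3185^64 ≡ 2257^2 = 5094049 ≡ 1102
3185^128 ≡ 1102^2 = 1214404 ≡ 863
3185^256 ≡ 863^2 = 744769 ≡ 2252
3185^512 ≡ 2252^2 = 5071504 ≡ 1454
3185^1024 ≡ 1454^2 = 2114116 ≡ 1050
3185^2048 ≡ 1050^2 = 1102500 ≡ 173
3169 = 2048 + 1024 + 64 + 32 + 1, so 3185^3169 ≡ 173·1050·1102·2257·3185 ≡ 2663 (mod 3271)
908·2663 = 2418004 ≡ 735 (mod 3271)
1261 ≠ 735; the check fails.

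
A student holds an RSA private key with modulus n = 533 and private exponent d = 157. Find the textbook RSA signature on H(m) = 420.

(H(m))^2 ≡ 420^2 = 176400 ≡ 510
(H(m))^4 ≡ 510^2 = 260100 ≡ 529
(H(m))^8 ≡ 529^2 = 279841 ≡ 16
(H(m))^16 ≡ 16^2 = 256
(H(m))^32 ≡ 256^2 = 65536 ≡ 510
(H(m))^64 ≡ 510^2 = 260100 ≡ 529
(H(m))^128 ≡ 529^2 = 279841 ≡ 16
157 = 128 + 16 + 8 + 4 + 1, so (H(m))^157 ≡ 16·256·16·529·420 ≡ 264 (mod 533)

264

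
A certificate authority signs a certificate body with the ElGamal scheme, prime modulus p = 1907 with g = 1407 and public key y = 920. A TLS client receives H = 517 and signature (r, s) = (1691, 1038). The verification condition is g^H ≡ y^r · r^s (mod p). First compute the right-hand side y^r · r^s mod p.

Squares mod 1907: 920^1≡920, 920^2≡1599, 920^4≡1421, 920^8≡1635, 920^16≡1518, 920^32≡668, 920^64≡1893, 920^128≡196, 920^256≡276, 920^512≡1803, 920^1024≡1281
1691 = 1024 + 512 + 128 + 16 + 8 + 2 + 1, so 920^1691 ≡ 1281·1803·196·1518·1635·1599·920 ≡ 137 (mod 1907)
Squares mod 1907: 1691^1≡1691, 1691^2≡888, 1691^4≡953, 1691^8≡477, 1691^16≡596, 1691^32≡514, 1691^64≡1030, 1691^128≡608, 1691^256≡1613, 1691^512≡621, 1691^1024≡427
1038 = 1024 + 8 + 4 + 2, so 1691^1038 ≡ 427·477·953·888 ≡ 278 (mod 1907)
y^r · r^s ≡ 137·278 = 38086 ≡ 1853 (mod 1907)

1853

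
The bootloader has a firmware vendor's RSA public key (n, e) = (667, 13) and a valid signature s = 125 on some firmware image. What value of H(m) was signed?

s^13 mod 667 = 245

245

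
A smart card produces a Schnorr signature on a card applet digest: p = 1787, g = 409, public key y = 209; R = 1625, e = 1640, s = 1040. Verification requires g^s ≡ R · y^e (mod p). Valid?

g^s mod p:
409^2 = 167281 ≡ 1090
409^4 ≡ 1090^2 = 1188100 ≡ 1532
409^8 ≡ 1532^2 = 2347024 ≡ 693
409^16 ≡ 693^2 = 480249 ≡ 1333
409^32 ≡ 1333^2 = 1776889 ≡ 611
409^64 ≡ 611^2 = 373321 ≡ 1625
409^128 ≡ 1625^2 = 2640625 ≡ 1226
409^256 ≡ 1226^2 = 1503076 ≡ 209
409^512 ≡ 209^2 = 43681 ≡ 793
409^1024 ≡ 793^2 = 628849 ≡ 1612
1040 = 1024 + 16, so 409^1040 ≡ 1612·1333 ≡ 822 (mod 1787)
R · y^e mod p:
209^2 = 43681 ≡ 793
209^4 ≡ 793^2 = 628849 ≡ 1612
209^8 ≡ 1612^2 = 2598544 ≡ 246
209^16 ≡ 246^2 = 60516 ≡ 1545
209^32 ≡ 1545^2 = 2387025 ≡ 1380
209^64 ≡ 1380^2 = 1904400 ≡ 1245
209^128 ≡ 1245^2 = 1550025 ≡ 696
209^256 ≡ 696^2 = 484416 ≡ 139
209^512 ≡ 139^2 = 19321 ≡ 1451
209^1024 ≡ 1451^2 = 2105401 ≡ 315
1640 = 1024 + 512 + 64 + 32 + 8, so 209^1640 ≡ 315·1451·1245·1380·246 ≡ 1451 (mod 1787)
1625·1451 = 2357875 ≡ 822 (mod 1787)
822 ≡ 822 (mod 1787); signature holds.

yes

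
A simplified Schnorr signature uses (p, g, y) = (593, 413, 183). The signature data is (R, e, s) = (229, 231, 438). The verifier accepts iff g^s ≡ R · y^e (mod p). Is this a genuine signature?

genuine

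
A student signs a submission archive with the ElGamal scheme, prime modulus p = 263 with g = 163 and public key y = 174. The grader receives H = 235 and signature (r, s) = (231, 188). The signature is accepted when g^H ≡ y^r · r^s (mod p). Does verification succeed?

passes

Left side g^H mod p:
Squares mod 263: 163^1≡163, 163^2≡6, 163^4≡36, 163^8≡244, 163^16≡98, 163^32≡136, 163^64≡86, 163^128≡32
235 = 128 + 64 + 32 + 8 + 2 + 1, so 163^235 ≡ 32·86·136·244·6·163 ≡ 252 (mod 263)
Right side y^r · r^s mod p:
Squares mod 263: 174^1≡174, 174^2≡31, 174^4≡172, 174^8≡128, 174^16≡78, 174^32≡35, 174^64≡173, 174^128≡210
231 = 128 + 64 + 32 + 4 + 2 + 1, so 174^231 ≡ 210·173·35·172·31·174 ≡ 20 (mod 263)
Squares mod 263: 231^1≡231, 231^2≡235, 231^4≡258, 231^8≡25, 231^16≡99, 231^32≡70, 231^64≡166, 231^128≡204
188 = 128 + 32 + 16 + 8 + 4, so 231^188 ≡ 204·70·99·25·258 ≡ 223 (mod 263)
20·223 = 4460 ≡ 252 (mod 263)
252 ≡ 252 (mod 263), so the signature is genuine.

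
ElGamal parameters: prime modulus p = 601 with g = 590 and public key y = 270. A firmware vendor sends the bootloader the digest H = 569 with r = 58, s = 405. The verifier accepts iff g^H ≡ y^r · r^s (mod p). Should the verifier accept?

reject

Left side g^H mod p:
590^2 = 348100 ≡ 121
590^4 ≡ 121^2 = 14641 ≡ 217
590^8 ≡ 217^2 = 47089 ≡ 211
590^16 ≡ 211^2 = 44521 ≡ 47
590^32 ≡ 47^2 = 2209 ≡ 406
590^64 ≡ 406^2 = 164836 ≡ 162
590^128 ≡ 162^2 = 26244 ≡ 401
590^256 ≡ 401^2 = 160801 ≡ 334
590^512 ≡ 334^2 = 111556 ≡ 371
569 = 512 + 32 + 16 + 8 + 1, so 590^569 ≡ 371·406·47·211·590 ≡ 336 (mod 601)
Right side y^r · r^s mod p:
270^2 = 72900 ≡ 179
270^4 ≡ 179^2 = 32041 ≡ 188
270^8 ≡ 188^2 = 35344 ≡ 486
270^16 ≡ 486^2 = 236196 ≡ 3
270^32 ≡ 3^2 = 9
58 = 32 + 16 + 8 + 2, so 270^58 ≡ 9·3·486·179 ≡ 130 (mod 601)
58^2 = 3364 ≡ 359
58^4 ≡ 359^2 = 128881 ≡ 267
58^8 ≡ 267^2 = 71289 ≡ 371
58^16 ≡ 371^2 = 137641 ≡ 12
58^32 ≡ 12^2 = 144
58^64 ≡ 144^2 = 20736 ≡ 302
58^128 ≡ 302^2 = 91204 ≡ 453
58^256 ≡ 453^2 = 205209 ≡ 268
405 = 256 + 128 + 16 + 4 + 1, so 58^405 ≡ 268·453·12·267·58 ≡ 246 (mod 601)
130·246 = 31980 ≡ 127 (mod 601)
336 ≠ 127, so verification fails.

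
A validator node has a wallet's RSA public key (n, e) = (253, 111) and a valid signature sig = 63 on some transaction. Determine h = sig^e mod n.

sig^2 ≡ 63^2 = 3969 ≡ 174
sig^4 ≡ 174^2 = 30276 ≡ 169
sig^8 ≡ 169^2 = 28561 ≡ 225
sig^16 ≡ 225^2 = 50625 ≡ 25
sig^32 ≡ 25^2 = 625 ≡ 119
sig^64 ≡ 119^2 = 14161 ≡ 246
111 = 64 + 32 + 8 + 4 + 2 + 1, so sig^111 ≡ 246·119·225·169·174·63 ≡ 63 (mod 253)

63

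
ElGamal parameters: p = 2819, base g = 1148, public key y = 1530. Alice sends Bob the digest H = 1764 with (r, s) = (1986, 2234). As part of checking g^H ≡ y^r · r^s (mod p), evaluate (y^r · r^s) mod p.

1185

1530^2 = 2340900 ≡ 1130
1530^4 ≡ 1130^2 = 1276900 ≡ 2712
1530^8 ≡ 2712^2 = 7354944 ≡ 173
1530^16 ≡ 173^2 = 29929 ≡ 1739
1530^32 ≡ 1739^2 = 3024121 ≡ 2153
1530^64 ≡ 2153^2 = 4635409 ≡ 973
1530^128 ≡ 973^2 = 946729 ≡ 2364
1530^256 ≡ 2364^2 = 5588496 ≡ 1238
1530^512 ≡ 1238^2 = 1532644 ≡ 1927
1530^1024 ≡ 1927^2 = 3713329 ≡ 706
1986 = 1024 + 512 + 256 + 128 + 64 + 2, so 1530^1986 ≡ 706·1927·1238·2364·973·1130 ≡ 1022 (mod 2819)
1986^2 = 3944196 ≡ 415
1986^4 ≡ 415^2 = 172225 ≡ 266
1986^8 ≡ 266^2 = 70756 ≡ 281
1986^16 ≡ 281^2 = 78961 ≡ 29
1986^32 ≡ 29^2 = 841
1986^64 ≡ 841^2 = 707281 ≡ 2531
1986^128 ≡ 2531^2 = 6405961 ≡ 1193
1986^256 ≡ 1193^2 = 1423249 ≡ 2473
1986^512 ≡ 2473^2 = 6115729 ≡ 1318
1986^1024 ≡ 1318^2 = 1737124 ≡ 620
1986^2048 ≡ 620^2 = 384400 ≡ 1016
2234 = 2048 + 128 + 32 + 16 + 8 + 2, so 1986^2234 ≡ 1016·1193·841·29·281·415 ≡ 197 (mod 2819)
y^r · r^s ≡ 1022·197 = 201334 ≡ 1185 (mod 2819)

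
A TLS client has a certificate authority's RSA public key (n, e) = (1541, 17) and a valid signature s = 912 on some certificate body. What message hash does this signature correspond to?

1321

s^2 ≡ 912^2 = 831744 ≡ 1145
s^4 ≡ 1145^2 = 1311025 ≡ 1175
s^8 ≡ 1175^2 = 1380625 ≡ 1430
s^16 ≡ 1430^2 = 2044900 ≡ 1534
17 = 16 + 1, so s^17 ≡ 1534·912 ≡ 1321 (mod 1541)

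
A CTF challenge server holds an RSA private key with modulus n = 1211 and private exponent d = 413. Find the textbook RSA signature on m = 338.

m^2 ≡ 338^2 = 114244 ≡ 410
m^4 ≡ 410^2 = 168100 ≡ 982
m^8 ≡ 982^2 = 964324 ≡ 368
m^16 ≡ 368^2 = 135424 ≡ 1003
m^32 ≡ 1003^2 = 1006009 ≡ 879
m^64 ≡ 879^2 = 772641 ≡ 23
m^128 ≡ 23^2 = 529
m^256 ≡ 529^2 = 279841 ≡ 100
413 = 256 + 128 + 16 + 8 + 4 + 1, so m^413 ≡ 100·529·1003·368·982·338 ≡ 270 (mod 1211)

270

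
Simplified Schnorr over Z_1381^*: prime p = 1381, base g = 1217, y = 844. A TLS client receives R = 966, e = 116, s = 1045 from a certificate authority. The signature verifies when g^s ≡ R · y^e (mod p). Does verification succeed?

g^s mod p:
Squares mod 1381: 1217^1≡1217, 1217^2≡657, 1217^4≡777, 1217^8≡232, 1217^16≡1346, 1217^32≡1225, 1217^64≡859, 1217^128≡427, 1217^256≡37, 1217^512≡1369, 1217^1024≡144
1045 = 1024 + 16 + 4 + 1, so 1217^1045 ≡ 144·1346·777·1217 ≡ 308 (mod 1381)
R · y^e mod p:
Squares mod 1381: 844^1≡844, 844^2≡1121, 844^4≡1312, 844^8≡618, 844^16≡768, 844^32≡137, 844^64≡816
116 = 64 + 32 + 16 + 4, so 844^116 ≡ 816·137·768·1312 ≡ 941 (mod 1381)
966·941 = 909006 ≡ 308 (mod 1381)
308 ≡ 308 (mod 1381); signature holds.

passes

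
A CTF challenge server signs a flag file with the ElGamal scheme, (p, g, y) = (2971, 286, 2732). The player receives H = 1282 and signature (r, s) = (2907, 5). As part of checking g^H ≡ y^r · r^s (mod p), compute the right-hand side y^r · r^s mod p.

Squares mod 2971: 2732^1≡2732, 2732^2≡672, 2732^4≡2963, 2732^8≡64, 2732^16≡1125, 2732^32≡2950, 2732^64≡441, 2732^128≡1366, 2732^256≡168, 2732^512≡1485, 2732^1024≡743, 2732^2048≡2414
2907 = 2048 + 512 + 256 + 64 + 16 + 8 + 2 + 1, so 2732^2907 ≡ 2414·1485·168·441·1125·64·672·2732 ≡ 882 (mod 2971)
Squares mod 2971: 2907^1≡2907, 2907^2≡1125, 2907^4≡2950
5 = 4 + 1, so 2907^5 ≡ 2950·2907 ≡ 1344 (mod 2971)
y^r · r^s ≡ 882·1344 = 1185408 ≡ 2950 (mod 2971)

2950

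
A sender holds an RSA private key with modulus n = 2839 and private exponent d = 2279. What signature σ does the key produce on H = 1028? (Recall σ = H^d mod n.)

H^2 ≡ 1028^2 = 1056784 ≡ 676
H^4 ≡ 676^2 = 456976 ≡ 2736
H^8 ≡ 2736^2 = 7485696 ≡ 2092
H^16 ≡ 2092^2 = 4376464 ≡ 1565
H^32 ≡ 1565^2 = 2449225 ≡ 2007
H^64 ≡ 2007^2 = 4028049 ≡ 2347
H^128 ≡ 2347^2 = 5508409 ≡ 749
H^256 ≡ 749^2 = 561001 ≡ 1718
H^512 ≡ 1718^2 = 2951524 ≡ 1803
H^1024 ≡ 1803^2 = 3250809 ≡ 154
H^2048 ≡ 154^2 = 23716 ≡ 1004
2279 = 2048 + 128 + 64 + 32 + 4 + 2 + 1, so H^2279 ≡ 1004·749·2347·2007·2736·676·1028 ≡ 134 (mod 2839)

134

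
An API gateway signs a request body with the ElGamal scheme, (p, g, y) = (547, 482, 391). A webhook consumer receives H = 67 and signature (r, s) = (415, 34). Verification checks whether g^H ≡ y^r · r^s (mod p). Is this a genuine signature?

forged

Left side g^H mod p:
482^2 = 232324 ≡ 396
482^4 ≡ 396^2 = 156816 ≡ 374
482^8 ≡ 374^2 = 139876 ≡ 391
482^16 ≡ 391^2 = 152881 ≡ 268
482^32 ≡ 268^2 = 71824 ≡ 167
482^64 ≡ 167^2 = 27889 ≡ 539
67 = 64 + 2 + 1, so 482^67 ≡ 539·396·482 ≡ 248 (mod 547)
Right side y^r · r^s mod p:
391^2 = 152881 ≡ 268
391^4 ≡ 268^2 = 71824 ≡ 167
391^8 ≡ 167^2 = 27889 ≡ 539
391^16 ≡ 539^2 = 290521 ≡ 64
391^32 ≡ 64^2 = 4096 ≡ 267
391^64 ≡ 267^2 = 71289 ≡ 179
391^128 ≡ 179^2 = 32041 ≡ 315
391^256 ≡ 315^2 = 99225 ≡ 218
415 = 256 + 128 + 16 + 8 + 4 + 2 + 1, so 391^415 ≡ 218·315·64·539·167·268·391 ≡ 263 (mod 547)
415^2 = 172225 ≡ 467
415^4 ≡ 467^2 = 218089 ≡ 383
415^8 ≡ 383^2 = 146689 ≡ 93
415^16 ≡ 93^2 = 8649 ≡ 444
415^32 ≡ 444^2 = 197136 ≡ 216
34 = 32 + 2, so 415^34 ≡ 216·467 ≡ 224 (mod 547)
263·224 = 58912 ≡ 383 (mod 547)
248 ≠ 383, so verification fails.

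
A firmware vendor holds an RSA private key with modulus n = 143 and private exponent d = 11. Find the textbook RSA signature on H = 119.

H^11 mod 143 = 20

20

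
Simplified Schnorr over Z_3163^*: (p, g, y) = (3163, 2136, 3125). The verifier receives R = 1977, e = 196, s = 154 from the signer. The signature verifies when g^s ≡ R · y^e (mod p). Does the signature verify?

does not verify

g^s mod p:
2136^154 mod 3163 = 2286
R · y^e mod p:
3125^196 mod 3163 = 700
1977·700 = 1383900 ≡ 1669 (mod 3163)
2286 ≠ 1669; the check fails.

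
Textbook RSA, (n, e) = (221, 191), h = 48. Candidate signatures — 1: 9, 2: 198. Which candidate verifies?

2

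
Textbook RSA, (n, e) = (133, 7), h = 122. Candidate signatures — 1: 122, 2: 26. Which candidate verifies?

1

Candidate 1: Squares mod 133: 122^1≡122, 122^2≡121, 122^4≡11; 7 = 4 + 2 + 1, so 122^7 ≡ 11·121·122 ≡ 122 (mod 133)
  → matches h = 122
Candidate 2: Squares mod 133: 26^1≡26, 26^2≡11, 26^4≡121; 7 = 4 + 2 + 1, so 26^7 ≡ 121·11·26 ≡ 26 (mod 133)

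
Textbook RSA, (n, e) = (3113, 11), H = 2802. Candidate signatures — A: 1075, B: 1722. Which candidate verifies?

Candidate A: 1075^2 = 1155625 ≡ 702; 1075^4 ≡ 702^2 = 492804 ≡ 950; 1075^8 ≡ 950^2 = 902500 ≡ 2843; 11 = 8 + 2 + 1, so 1075^11 ≡ 2843·702·1075 ≡ 2802 (mod 3113)
  → matches H = 2802
Candidate B: 1722^2 = 2965284 ≡ 1708; 1722^4 ≡ 1708^2 = 2917264 ≡ 383; 1722^8 ≡ 383^2 = 146689 ≡ 378; 11 = 8 + 2 + 1, so 1722^11 ≡ 378·1708·1722 ≡ 160 (mod 3113)

A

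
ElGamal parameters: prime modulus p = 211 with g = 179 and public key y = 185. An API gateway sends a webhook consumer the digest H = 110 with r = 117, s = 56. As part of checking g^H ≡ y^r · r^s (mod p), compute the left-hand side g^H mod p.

Squares mod 211: 179^1≡179, 179^2≡180, 179^4≡117, 179^8≡185, 179^16≡43, 179^32≡161, 179^64≡179
110 = 64 + 32 + 8 + 4 + 2, so 179^110 ≡ 179·161·185·117·180 ≡ 54 (mod 211)

54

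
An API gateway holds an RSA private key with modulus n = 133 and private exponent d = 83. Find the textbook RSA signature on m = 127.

78

m^2 ≡ 127^2 = 16129 ≡ 36
m^4 ≡ 36^2 = 1296 ≡ 99
m^8 ≡ 99^2 = 9801 ≡ 92
m^16 ≡ 92^2 = 8464 ≡ 85
m^32 ≡ 85^2 = 7225 ≡ 43
m^64 ≡ 43^2 = 1849 ≡ 120
83 = 64 + 16 + 2 + 1, so m^83 ≡ 120·85·36·127 ≡ 78 (mod 133)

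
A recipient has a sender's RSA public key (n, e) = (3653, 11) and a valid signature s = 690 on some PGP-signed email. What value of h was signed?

s^11 mod 3653 = 690

690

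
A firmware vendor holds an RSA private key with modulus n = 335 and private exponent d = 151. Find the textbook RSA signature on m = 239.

239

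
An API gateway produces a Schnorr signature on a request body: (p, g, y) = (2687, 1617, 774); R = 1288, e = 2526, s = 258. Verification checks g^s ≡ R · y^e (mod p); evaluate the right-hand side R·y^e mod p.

774^2 = 599076 ≡ 2562
774^4 ≡ 2562^2 = 6563844 ≡ 2190
774^8 ≡ 2190^2 = 4796100 ≡ 2492
774^16 ≡ 2492^2 = 6210064 ≡ 407
774^32 ≡ 407^2 = 165649 ≡ 1742
774^64 ≡ 1742^2 = 3034564 ≡ 941
774^128 ≡ 941^2 = 885481 ≡ 1458
774^256 ≡ 1458^2 = 2125764 ≡ 347
774^512 ≡ 347^2 = 120409 ≡ 2181
774^1024 ≡ 2181^2 = 4756761 ≡ 771
774^2048 ≡ 771^2 = 594441 ≡ 614
2526 = 2048 + 256 + 128 + 64 + 16 + 8 + 4 + 2, so 774^2526 ≡ 614·347·1458·941·407·2492·2190·2562 ≡ 225 (mod 2687)
R · y^e ≡ 1288·225 = 289800 ≡ 2291 (mod 2687)

2291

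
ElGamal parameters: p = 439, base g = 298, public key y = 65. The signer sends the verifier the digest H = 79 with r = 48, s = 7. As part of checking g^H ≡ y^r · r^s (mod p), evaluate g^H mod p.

147

298^2 = 88804 ≡ 126
298^4 ≡ 126^2 = 15876 ≡ 72
298^8 ≡ 72^2 = 5184 ≡ 355
298^16 ≡ 355^2 = 126025 ≡ 32
298^32 ≡ 32^2 = 1024 ≡ 146
298^64 ≡ 146^2 = 21316 ≡ 244
79 = 64 + 8 + 4 + 2 + 1, so 298^79 ≡ 244·355·72·126·298 ≡ 147 (mod 439)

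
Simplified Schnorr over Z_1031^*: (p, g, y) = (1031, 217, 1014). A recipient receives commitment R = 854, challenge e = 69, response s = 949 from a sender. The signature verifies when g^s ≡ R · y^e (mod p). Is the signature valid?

invalid

g^s mod p:
217^2 = 47089 ≡ 694
217^4 ≡ 694^2 = 481636 ≡ 159
217^8 ≡ 159^2 = 25281 ≡ 537
217^16 ≡ 537^2 = 288369 ≡ 720
217^32 ≡ 720^2 = 518400 ≡ 838
217^64 ≡ 838^2 = 702244 ≡ 133
217^128 ≡ 133^2 = 17689 ≡ 162
217^256 ≡ 162^2 = 26244 ≡ 469
217^512 ≡ 469^2 = 219961 ≡ 358
949 = 512 + 256 + 128 + 32 + 16 + 4 + 1, so 217^949 ≡ 358·469·162·838·720·159·217 ≡ 260 (mod 1031)
R · y^e mod p:
1014^2 = 1028196 ≡ 289
1014^4 ≡ 289^2 = 83521 ≡ 10
1014^8 ≡ 10^2 = 100
1014^16 ≡ 100^2 = 10000 ≡ 721
1014^32 ≡ 721^2 = 519841 ≡ 217
1014^64 ≡ 217^2 = 47089 ≡ 694
69 = 64 + 4 + 1, so 1014^69 ≡ 694·10·1014 ≡ 585 (mod 1031)
854·585 = 499590 ≡ 586 (mod 1031)
260 ≠ 586; the check fails.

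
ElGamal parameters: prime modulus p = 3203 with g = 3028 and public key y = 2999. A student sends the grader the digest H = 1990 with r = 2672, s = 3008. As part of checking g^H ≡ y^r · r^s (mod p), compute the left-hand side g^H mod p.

3028^2 = 9168784 ≡ 1798
3028^4 ≡ 1798^2 = 3232804 ≡ 977
3028^8 ≡ 977^2 = 954529 ≡ 35
3028^16 ≡ 35^2 = 1225
3028^32 ≡ 1225^2 = 1500625 ≡ 1621
3028^64 ≡ 1621^2 = 2627641 ≡ 1181
3028^128 ≡ 1181^2 = 1394761 ≡ 1456
3028^256 ≡ 1456^2 = 2119936 ≡ 2753
3028^512 ≡ 2753^2 = 7579009 ≡ 711
3028^1024 ≡ 711^2 = 505521 ≡ 2650
1990 = 1024 + 512 + 256 + 128 + 64 + 4 + 2, so 3028^1990 ≡ 2650·711·2753·1456·1181·977·1798 ≡ 2574 (mod 3203)

2574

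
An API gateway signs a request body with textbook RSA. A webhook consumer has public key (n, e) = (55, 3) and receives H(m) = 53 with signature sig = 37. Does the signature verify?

verifies

sig^2 ≡ 37^2 = 1369 ≡ 49
3 = 2 + 1, so sig^3 ≡ 49·37 ≡ 53 (mod 55)
Since 53 equals the digest 53, verification succeeds.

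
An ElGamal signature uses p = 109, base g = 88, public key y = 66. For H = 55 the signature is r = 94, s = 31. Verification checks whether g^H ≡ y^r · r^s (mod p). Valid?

Left side g^H mod p:
Squares mod 109: 88^1≡88, 88^2≡5, 88^4≡25, 88^8≡80, 88^16≡78, 88^32≡89
55 = 32 + 16 + 4 + 2 + 1, so 88^55 ≡ 89·78·25·5·88 ≡ 88 (mod 109)
Right side y^r · r^s mod p:
Squares mod 109: 66^1≡66, 66^2≡105, 66^4≡16, 66^8≡38, 66^16≡27, 66^32≡75, 66^64≡66
94 = 64 + 16 + 8 + 4 + 2, so 66^94 ≡ 66·27·38·16·105 ≡ 16 (mod 109)
Squares mod 109: 94^1≡94, 94^2≡7, 94^4≡49, 94^8≡3, 94^16≡9
31 = 16 + 8 + 4 + 2 + 1, so 94^31 ≡ 9·3·49·7·94 ≡ 60 (mod 109)
16·60 = 960 ≡ 88 (mod 109)
88 ≡ 88 (mod 109), so the signature is genuine.

yes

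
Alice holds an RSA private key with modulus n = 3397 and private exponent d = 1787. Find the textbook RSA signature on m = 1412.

1167

m^1787 mod 3397 = 1167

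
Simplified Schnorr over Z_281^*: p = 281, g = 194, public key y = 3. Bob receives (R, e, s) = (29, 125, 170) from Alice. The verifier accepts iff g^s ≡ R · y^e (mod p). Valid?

no

g^s mod p:
194^2 = 37636 ≡ 263
194^4 ≡ 263^2 = 69169 ≡ 43
194^8 ≡ 43^2 = 1849 ≡ 163
194^16 ≡ 163^2 = 26569 ≡ 155
194^32 ≡ 155^2 = 24025 ≡ 140
194^64 ≡ 140^2 = 19600 ≡ 211
194^128 ≡ 211^2 = 44521 ≡ 123
170 = 128 + 32 + 8 + 2, so 194^170 ≡ 123·140·163·263 ≡ 39 (mod 281)
R · y^e mod p:
3^2 = 9
3^4 ≡ 9^2 = 81
3^8 ≡ 81^2 = 6561 ≡ 98
3^16 ≡ 98^2 = 9604 ≡ 50
3^32 ≡ 50^2 = 2500 ≡ 252
3^64 ≡ 252^2 = 63504 ≡ 279
125 = 64 + 32 + 16 + 8 + 4 + 1, so 3^125 ≡ 279·252·50·98·81·3 ≡ 73 (mod 281)
29·73 = 2117 ≡ 150 (mod 281)
39 ≠ 150; the check fails.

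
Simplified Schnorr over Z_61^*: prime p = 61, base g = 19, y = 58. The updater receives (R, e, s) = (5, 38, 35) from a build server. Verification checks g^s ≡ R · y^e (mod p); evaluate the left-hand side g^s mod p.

19^2 = 361 ≡ 56
19^4 ≡ 56^2 = 3136 ≡ 25
19^8 ≡ 25^2 = 625 ≡ 15
19^16 ≡ 15^2 = 225 ≡ 42
19^32 ≡ 42^2 = 1764 ≡ 56
35 = 32 + 2 + 1, so 19^35 ≡ 56·56·19 ≡ 48 (mod 61)

48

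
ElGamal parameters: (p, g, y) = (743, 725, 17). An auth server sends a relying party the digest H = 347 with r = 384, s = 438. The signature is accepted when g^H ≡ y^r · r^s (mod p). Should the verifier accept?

Left side g^H mod p:
725^2 = 525625 ≡ 324
725^4 ≡ 324^2 = 104976 ≡ 213
725^8 ≡ 213^2 = 45369 ≡ 46
725^16 ≡ 46^2 = 2116 ≡ 630
725^32 ≡ 630^2 = 396900 ≡ 138
725^64 ≡ 138^2 = 19044 ≡ 469
725^128 ≡ 469^2 = 219961 ≡ 33
725^256 ≡ 33^2 = 1089 ≡ 346
347 = 256 + 64 + 16 + 8 + 2 + 1, so 725^347 ≡ 346·469·630·46·324·725 ≡ 495 (mod 743)
Right side y^r · r^s mod p:
17^2 = 289
17^4 ≡ 289^2 = 83521 ≡ 305
17^8 ≡ 305^2 = 93025 ≡ 150
17^16 ≡ 150^2 = 22500 ≡ 210
17^32 ≡ 210^2 = 44100 ≡ 263
17^64 ≡ 263^2 = 69169 ≡ 70
17^128 ≡ 70^2 = 4900 ≡ 442
17^256 ≡ 442^2 = 195364 ≡ 698
384 = 256 + 128, so 17^384 ≡ 698·442 ≡ 171 (mod 743)
384^2 = 147456 ≡ 342
384^4 ≡ 342^2 = 116964 ≡ 313
384^8 ≡ 313^2 = 97969 ≡ 636
384^16 ≡ 636^2 = 404496 ≡ 304
384^32 ≡ 304^2 = 92416 ≡ 284
384^64 ≡ 284^2 = 80656 ≡ 412
384^128 ≡ 412^2 = 169744 ≡ 340
384^256 ≡ 340^2 = 115600 ≡ 435
438 = 256 + 128 + 32 + 16 + 4 + 2, so 384^438 ≡ 435·340·284·304·313·342 ≡ 390 (mod 743)
171·390 = 66690 ≡ 563 (mod 743)
495 ≠ 563, so verification fails.

reject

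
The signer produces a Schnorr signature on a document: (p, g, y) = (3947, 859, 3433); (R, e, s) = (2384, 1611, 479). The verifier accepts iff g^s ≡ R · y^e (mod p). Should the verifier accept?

reject

g^s mod p:
859^2 = 737881 ≡ 3739
859^4 ≡ 3739^2 = 13980121 ≡ 3794
859^8 ≡ 3794^2 = 14394436 ≡ 3674
859^16 ≡ 3674^2 = 13498276 ≡ 3483
859^32 ≡ 3483^2 = 12131289 ≡ 2158
859^64 ≡ 2158^2 = 4656964 ≡ 3451
859^128 ≡ 3451^2 = 11909401 ≡ 1302
859^256 ≡ 1302^2 = 1695204 ≡ 1941
479 = 256 + 128 + 64 + 16 + 8 + 4 + 2 + 1, so 859^479 ≡ 1941·1302·3451·3483·3674·3794·3739·859 ≡ 3556 (mod 3947)
R · y^e mod p:
3433^2 = 11785489 ≡ 3694
3433^4 ≡ 3694^2 = 13645636 ≡ 857
3433^8 ≡ 857^2 = 734449 ≡ 307
3433^16 ≡ 307^2 = 94249 ≡ 3468
3433^32 ≡ 3468^2 = 12027024 ≡ 515
3433^64 ≡ 515^2 = 265225 ≡ 776
3433^128 ≡ 776^2 = 602176 ≡ 2232
3433^256 ≡ 2232^2 = 4981824 ≡ 710
3433^512 ≡ 710^2 = 504100 ≡ 2831
3433^1024 ≡ 2831^2 = 8014561 ≡ 2151
1611 = 1024 + 512 + 64 + 8 + 2 + 1, so 3433^1611 ≡ 2151·2831·776·307·3694·3433 ≡ 304 (mod 3947)
2384·304 = 724736 ≡ 2435 (mod 3947)
3556 ≠ 2435; the check fails.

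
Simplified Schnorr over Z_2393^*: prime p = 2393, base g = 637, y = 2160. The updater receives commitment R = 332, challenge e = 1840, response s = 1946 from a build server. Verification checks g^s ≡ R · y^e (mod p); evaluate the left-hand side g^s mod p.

1773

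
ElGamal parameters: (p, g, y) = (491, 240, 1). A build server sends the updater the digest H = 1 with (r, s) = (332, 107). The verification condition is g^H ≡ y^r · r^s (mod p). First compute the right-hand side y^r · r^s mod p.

240

1^2 = 1
1^4 ≡ 1^2 = 1
1^8 ≡ 1^2 = 1
1^16 ≡ 1^2 = 1
1^32 ≡ 1^2 = 1
1^64 ≡ 1^2 = 1
1^128 ≡ 1^2 = 1
1^256 ≡ 1^2 = 1
332 = 256 + 64 + 8 + 4, so 1^332 ≡ 1·1·1·1 ≡ 1 (mod 491)
332^2 = 110224 ≡ 240
332^4 ≡ 240^2 = 57600 ≡ 153
332^8 ≡ 153^2 = 23409 ≡ 332
332^16 ≡ 332^2 = 110224 ≡ 240
332^32 ≡ 240^2 = 57600 ≡ 153
332^64 ≡ 153^2 = 23409 ≡ 332
107 = 64 + 32 + 8 + 2 + 1, so 332^107 ≡ 332·153·332·240·332 ≡ 240 (mod 491)
y^r · r^s ≡ 1·240 = 240 ≡ 240 (mod 491)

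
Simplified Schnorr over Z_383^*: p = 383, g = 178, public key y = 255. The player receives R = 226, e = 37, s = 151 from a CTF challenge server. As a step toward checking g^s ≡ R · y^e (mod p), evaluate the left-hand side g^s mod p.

345

Squares mod 383: 178^1≡178, 178^2≡278, 178^4≡301, 178^8≡213, 178^16≡175, 178^32≡368, 178^64≡225, 178^128≡69
151 = 128 + 16 + 4 + 2 + 1, so 178^151 ≡ 69·175·301·278·178 ≡ 345 (mod 383)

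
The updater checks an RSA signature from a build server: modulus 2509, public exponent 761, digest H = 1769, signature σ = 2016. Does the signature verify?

σ^761 mod 2509 = 1769
Since 1769 equals the digest 1769, verification succeeds.

verifies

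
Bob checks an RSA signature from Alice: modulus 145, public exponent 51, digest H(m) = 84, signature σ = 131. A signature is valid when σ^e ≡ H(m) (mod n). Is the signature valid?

invalid

σ^2 ≡ 131^2 = 17161 ≡ 51
σ^4 ≡ 51^2 = 2601 ≡ 136
σ^8 ≡ 136^2 = 18496 ≡ 81
σ^16 ≡ 81^2 = 6561 ≡ 36
σ^32 ≡ 36^2 = 1296 ≡ 136
51 = 32 + 16 + 2 + 1, so σ^51 ≡ 136·36·51·131 ≡ 61 (mod 145)
σ^51 mod 145 = 61, but H(m) = 84.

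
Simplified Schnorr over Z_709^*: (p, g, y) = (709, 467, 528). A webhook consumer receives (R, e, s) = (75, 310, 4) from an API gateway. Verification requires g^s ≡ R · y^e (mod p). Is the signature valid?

valid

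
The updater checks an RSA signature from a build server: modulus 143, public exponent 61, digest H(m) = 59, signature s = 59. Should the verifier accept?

accept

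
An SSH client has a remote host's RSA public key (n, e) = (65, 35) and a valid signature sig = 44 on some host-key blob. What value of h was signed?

34

Squares mod 65: sig^1≡44, sig^2≡51, sig^4≡1, sig^8≡1, sig^16≡1, sig^32≡1
35 = 32 + 2 + 1, so sig^35 ≡ 1·51·44 ≡ 34 (mod 65)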